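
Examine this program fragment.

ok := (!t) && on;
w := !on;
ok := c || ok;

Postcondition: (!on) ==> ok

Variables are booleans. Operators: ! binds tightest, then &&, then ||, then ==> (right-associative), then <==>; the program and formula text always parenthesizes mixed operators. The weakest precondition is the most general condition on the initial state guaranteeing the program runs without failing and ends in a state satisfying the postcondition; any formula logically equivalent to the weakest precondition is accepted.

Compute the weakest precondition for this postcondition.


Working backward. After the program, (!on) ==> ok must hold.
Before ok := c || ok: (!on) ==> (c || ok)
Before w := !on: (!on) ==> (c || ok)
Before ok := (!t) && on: (!on) ==> (c || ((!t) && on))
Answer: WP = (!on) ==> (c || ((!t) && on))


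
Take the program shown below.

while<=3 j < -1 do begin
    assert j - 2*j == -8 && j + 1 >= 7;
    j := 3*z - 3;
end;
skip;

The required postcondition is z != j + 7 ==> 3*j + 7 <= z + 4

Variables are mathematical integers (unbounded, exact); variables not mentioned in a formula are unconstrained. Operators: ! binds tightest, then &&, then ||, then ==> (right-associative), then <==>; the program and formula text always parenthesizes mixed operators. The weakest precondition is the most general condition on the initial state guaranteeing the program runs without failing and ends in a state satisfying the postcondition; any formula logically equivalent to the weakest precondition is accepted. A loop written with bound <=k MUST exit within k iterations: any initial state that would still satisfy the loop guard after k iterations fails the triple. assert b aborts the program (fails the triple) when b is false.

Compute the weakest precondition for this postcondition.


Working backward. After the program, the postcondition z != j + 7 ==> 3*j + 7 <= z + 4 must hold; in canonical form it is z != j + 7 ==> 3*j <= z - 3.
Before skip: z != j + 7 ==> 3*j <= z - 3
Before the loop (bound <=3), unroll the exhaustion recursion (WP_0 = exit-now case; WP_j = one more guarded iteration, up to j = 3):
  WP_0: (!(j < -1)) && (z != j + 7 ==> 3*j <= z - 3)
  WP_1: (j < -1 ==> (j == 8 && j >= 6 && (!(3*z < 2)) && (2*z != -4 ==> 8*z <= 6))) && ((!(j < -1)) ==> (z != j + 7 ==> 3*j <= z - 3))
  WP_2: (j < -1 ==> (j == 8 && j >= 6 && (3*z < 2 ==> (3*z == 11 && 3*z >= 9 && (!(3*z < 2)) && (2*z != -4 ==> 8*z <= 6))) && ((!(3*z < 2)) ==> (2*z != -4 ==> 8*z <= 6)))) && ((!(j < -1)) ==> (z != j + 7 ==> 3*j <= z - 3))
  WP_3: (j < -1 ==> (j == 8 && j >= 6 && (3*z < 2 ==> (3*z == 11 && 3*z >= 9 && (3*z < 2 ==> (3*z == 11 && 3*z >= 9 && (!(3*z < 2)) && (2*z != -4 ==> 8*z <= 6))) && ((!(3*z < 2)) ==> (2*z != -4 ==> 8*z <= 6)))) && ((!(3*z < 2)) ==> (2*z != -4 ==> 8*z <= 6)))) && ((!(j < -1)) ==> (z != j + 7 ==> 3*j <= z - 3))
So before the loop: (j < -1 ==> (j == 8 && j >= 6 && (3*z < 2 ==> (3*z == 11 && 3*z >= 9 && (3*z < 2 ==> (3*z == 11 && 3*z >= 9 && (!(3*z < 2)) && (2*z != -4 ==> 8*z <= 6))) && ((!(3*z < 2)) ==> (2*z != -4 ==> 8*z <= 6)))) && ((!(3*z < 2)) ==> (2*z != -4 ==> 8*z <= 6)))) && ((!(j < -1)) ==> (z != j + 7 ==> 3*j <= z - 3))
Answer: WP = (j < -1 ==> (j == 8 && j >= 6 && (3*z < 2 ==> (3*z == 11 && 3*z >= 9 && (3*z < 2 ==> (3*z == 11 && 3*z >= 9 && (!(3*z < 2)) && (2*z != -4 ==> 8*z <= 6))) && ((!(3*z < 2)) ==> (2*z != -4 ==> 8*z <= 6)))) && ((!(3*z < 2)) ==> (2*z != -4 ==> 8*z <= 6)))) && ((!(j < -1)) ==> (z != j + 7 ==> 3*j <= z - 3))


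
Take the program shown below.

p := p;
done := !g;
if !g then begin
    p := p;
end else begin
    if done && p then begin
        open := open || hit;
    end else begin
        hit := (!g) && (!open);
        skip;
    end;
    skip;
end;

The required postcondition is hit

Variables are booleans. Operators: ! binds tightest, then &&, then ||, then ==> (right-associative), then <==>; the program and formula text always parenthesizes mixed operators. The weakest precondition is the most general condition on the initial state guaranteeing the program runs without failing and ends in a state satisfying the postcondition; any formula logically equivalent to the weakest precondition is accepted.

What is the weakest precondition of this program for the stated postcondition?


Working backward. After the program, hit must hold.
Then branch requires hit; else branch requires ((done && p) ==> hit) && ((!(done && p)) ==> ((!g) && (!open))).
Before the if: ((!g) ==> hit) && (g ==> (((done && p) ==> hit) && ((!(done && p)) ==> ((!g) && (!open)))))
Before done := !g: ((!g) ==> hit) && (g ==> ((((!g) && p) ==> hit) && ((!((!g) && p)) ==> ((!g) && (!open)))))
Before p := p: ((!g) ==> hit) && (g ==> ((((!g) && p) ==> hit) && ((!((!g) && p)) ==> ((!g) && (!open)))))
Answer: WP = ((!g) ==> hit) && (g ==> ((((!g) && p) ==> hit) && ((!((!g) && p)) ==> ((!g) && (!open)))))


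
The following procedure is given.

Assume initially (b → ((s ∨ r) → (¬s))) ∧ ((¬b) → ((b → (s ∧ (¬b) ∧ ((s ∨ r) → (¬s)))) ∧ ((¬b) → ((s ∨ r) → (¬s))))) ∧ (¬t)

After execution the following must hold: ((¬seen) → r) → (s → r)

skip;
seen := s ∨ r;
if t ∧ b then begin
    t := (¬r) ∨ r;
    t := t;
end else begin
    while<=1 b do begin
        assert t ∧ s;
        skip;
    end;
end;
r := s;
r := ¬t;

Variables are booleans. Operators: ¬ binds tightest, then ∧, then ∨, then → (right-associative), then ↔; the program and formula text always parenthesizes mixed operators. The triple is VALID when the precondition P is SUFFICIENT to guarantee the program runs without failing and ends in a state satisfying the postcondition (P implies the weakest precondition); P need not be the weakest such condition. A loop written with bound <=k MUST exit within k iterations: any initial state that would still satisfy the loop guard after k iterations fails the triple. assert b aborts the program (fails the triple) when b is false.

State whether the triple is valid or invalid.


Working backward. After the program, ((¬seen) → r) → (s → r) must hold.
Before r := ¬t: ((¬seen) → (¬t)) → (s → (¬t))
Before r := s: ((¬seen) → (¬t)) → (s → (¬t))
Then branch requires seen → (¬s); else branch requires (b → (t ∧ s ∧ (¬b) ∧ (((¬seen) → (¬t)) → (s → (¬t))))) ∧ ((¬b) → (((¬seen) → (¬t)) → (s → (¬t)))).
Before the if: ((t ∧ b) → (seen → (¬s))) ∧ ((¬(t ∧ b)) → ((b → (t ∧ s ∧ (¬b) ∧ (((¬seen) → (¬t)) → (s → (¬t))))) ∧ ((¬b) → (((¬seen) → (¬t)) → (s → (¬t))))))
Before seen := s ∨ r: ((t ∧ b) → ((s ∨ r) → (¬s))) ∧ ((¬(t ∧ b)) → ((b → (t ∧ s ∧ (¬b) ∧ (((¬(s ∨ r)) → (¬t)) → (s → (¬t))))) ∧ ((¬b) → (((¬(s ∨ r)) → (¬t)) → (s → (¬t))))))
Before skip: ((t ∧ b) → ((s ∨ r) → (¬s))) ∧ ((¬(t ∧ b)) → ((b → (t ∧ s ∧ (¬b) ∧ (((¬(s ∨ r)) → (¬t)) → (s → (¬t))))) ∧ ((¬b) → (((¬(s ∨ r)) → (¬t)) → (s → (¬t))))))
The weakest precondition is ((t ∧ b) → ((s ∨ r) → (¬s))) ∧ ((¬(t ∧ b)) → ((b → (t ∧ s ∧ (¬b) ∧ (((¬(s ∨ r)) → (¬t)) → (s → (¬t))))) ∧ ((¬b) → (((¬(s ∨ r)) → (¬t)) → (s → (¬t)))))).
Check whether (b → ((s ∨ r) → (¬s))) ∧ ((¬b) → ((b → (s ∧ (¬b) ∧ ((s ∨ r) → (¬s)))) ∧ ((¬b) → ((s ∨ r) → (¬s))))) ∧ (¬t) implies it.
Countermodel: at the initial state b = true, r = false, s = false, t = false, the precondition holds but the weakest precondition fails.
Answer: invalid


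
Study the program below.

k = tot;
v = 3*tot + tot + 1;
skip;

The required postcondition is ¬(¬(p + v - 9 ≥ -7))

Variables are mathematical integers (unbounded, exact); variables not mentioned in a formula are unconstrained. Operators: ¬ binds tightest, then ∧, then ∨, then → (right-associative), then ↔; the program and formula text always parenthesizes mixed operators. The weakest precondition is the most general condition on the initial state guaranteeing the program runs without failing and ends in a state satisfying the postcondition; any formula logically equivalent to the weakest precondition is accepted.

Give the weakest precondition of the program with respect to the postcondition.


Working backward. After the program, the postcondition ¬(¬(p + v - 9 ≥ -7)) must hold; in canonical form it is p + v ≥ 2.
Before skip: p + v ≥ 2
Before v := 3*tot + tot + 1: p + 4*tot ≥ 1
Before k := tot: p + 4*tot ≥ 1
Answer: WP = p + 4*tot ≥ 1


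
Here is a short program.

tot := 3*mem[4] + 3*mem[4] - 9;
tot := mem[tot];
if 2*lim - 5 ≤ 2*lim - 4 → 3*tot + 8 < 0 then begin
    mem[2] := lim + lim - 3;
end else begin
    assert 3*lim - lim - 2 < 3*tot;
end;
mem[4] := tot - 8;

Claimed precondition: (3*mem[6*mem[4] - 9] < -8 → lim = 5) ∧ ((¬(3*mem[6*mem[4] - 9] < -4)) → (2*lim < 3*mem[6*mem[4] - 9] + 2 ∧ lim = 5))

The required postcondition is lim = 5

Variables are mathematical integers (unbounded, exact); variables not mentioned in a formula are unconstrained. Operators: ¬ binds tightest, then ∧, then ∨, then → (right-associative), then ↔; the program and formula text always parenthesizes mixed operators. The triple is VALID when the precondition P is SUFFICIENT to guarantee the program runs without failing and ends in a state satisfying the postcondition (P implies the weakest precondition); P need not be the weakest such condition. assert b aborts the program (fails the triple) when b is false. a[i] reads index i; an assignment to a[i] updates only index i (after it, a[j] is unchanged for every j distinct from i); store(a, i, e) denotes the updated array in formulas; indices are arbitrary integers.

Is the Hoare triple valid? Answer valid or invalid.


Working backward. After the program, lim = 5 must hold.
Before mem[4] := tot - 8: lim = 5
Then branch requires lim = 5; else branch requires 2*lim < 3*tot + 2 ∧ lim = 5.
Before the if: (3*tot < -8 → lim = 5) ∧ ((¬(3*tot < -8)) → (2*lim < 3*tot + 2 ∧ lim = 5))
Before tot := mem[tot]: (3*mem[tot] < -8 → lim = 5) ∧ ((¬(3*mem[tot] < -8)) → (2*lim < 3*mem[tot] + 2 ∧ lim = 5))
Before tot := 3*mem[4] + 3*mem[4] - 9: (3*mem[6*mem[4] - 9] < -8 → lim = 5) ∧ ((¬(3*mem[6*mem[4] - 9] < -8)) → (2*lim < 3*mem[6*mem[4] - 9] + 2 ∧ lim = 5))
The weakest precondition is (3*mem[6*mem[4] - 9] < -8 → lim = 5) ∧ ((¬(3*mem[6*mem[4] - 9] < -8)) → (2*lim < 3*mem[6*mem[4] - 9] + 2 ∧ lim = 5)).
Check whether (3*mem[6*mem[4] - 9] < -8 → lim = 5) ∧ ((¬(3*mem[6*mem[4] - 9] < -4)) → (2*lim < 3*mem[6*mem[4] - 9] + 2 ∧ lim = 5)) implies it.
Countermodel: at the initial state lim = 6, mem = {[-9] = -2, [4] = 0, elsewhere 0}, the precondition holds but the weakest precondition fails.
Answer: invalid


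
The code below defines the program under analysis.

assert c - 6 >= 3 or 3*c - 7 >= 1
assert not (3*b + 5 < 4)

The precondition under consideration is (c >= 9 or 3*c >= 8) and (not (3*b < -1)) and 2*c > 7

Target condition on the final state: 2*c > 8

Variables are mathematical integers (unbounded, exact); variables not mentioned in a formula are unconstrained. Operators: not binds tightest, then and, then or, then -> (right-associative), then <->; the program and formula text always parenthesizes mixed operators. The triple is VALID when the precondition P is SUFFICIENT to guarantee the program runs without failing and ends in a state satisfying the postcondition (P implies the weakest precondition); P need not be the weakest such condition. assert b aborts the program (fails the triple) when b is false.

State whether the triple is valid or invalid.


Working backward. After the program, 2*c > 8 must hold.
Before assert not (3*b + 5 < 4): (not (3*b < -1)) and 2*c > 8
Before assert c - 6 >= 3 or 3*c - 7 >= 1: (c >= 9 or 3*c >= 8) and (not (3*b < -1)) and 2*c > 8
The weakest precondition is (c >= 9 or 3*c >= 8) and (not (3*b < -1)) and 2*c > 8.
Check whether (c >= 9 or 3*c >= 8) and (not (3*b < -1)) and 2*c > 7 implies it.
Countermodel: at the initial state b = 0, c = 4, the precondition holds but the weakest precondition fails.
Answer: invalid


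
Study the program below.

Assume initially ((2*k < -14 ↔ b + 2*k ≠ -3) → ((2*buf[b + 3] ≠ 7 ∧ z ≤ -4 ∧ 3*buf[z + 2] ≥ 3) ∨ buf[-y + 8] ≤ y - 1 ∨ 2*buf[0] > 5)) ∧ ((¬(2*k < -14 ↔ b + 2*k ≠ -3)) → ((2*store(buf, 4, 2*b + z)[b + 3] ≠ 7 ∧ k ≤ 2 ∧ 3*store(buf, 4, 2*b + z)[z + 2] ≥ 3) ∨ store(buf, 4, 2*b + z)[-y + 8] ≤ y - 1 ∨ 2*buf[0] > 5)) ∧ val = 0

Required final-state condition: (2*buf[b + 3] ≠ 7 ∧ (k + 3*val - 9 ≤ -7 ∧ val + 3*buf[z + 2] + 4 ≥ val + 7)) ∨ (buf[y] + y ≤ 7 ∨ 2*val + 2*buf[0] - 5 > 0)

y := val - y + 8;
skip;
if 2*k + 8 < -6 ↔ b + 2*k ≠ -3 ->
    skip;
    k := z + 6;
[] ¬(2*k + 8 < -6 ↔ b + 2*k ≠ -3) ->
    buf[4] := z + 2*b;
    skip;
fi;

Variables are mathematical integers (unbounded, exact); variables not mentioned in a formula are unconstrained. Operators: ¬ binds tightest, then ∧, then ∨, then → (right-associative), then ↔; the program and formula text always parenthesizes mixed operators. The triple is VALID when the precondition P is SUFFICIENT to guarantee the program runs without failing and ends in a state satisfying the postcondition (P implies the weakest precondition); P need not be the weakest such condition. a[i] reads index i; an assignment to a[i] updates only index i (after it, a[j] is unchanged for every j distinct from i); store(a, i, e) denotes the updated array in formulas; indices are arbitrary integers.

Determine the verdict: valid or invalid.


Working backward. After the program, the postcondition (2*buf[b + 3] ≠ 7 ∧ (k + 3*val - 9 ≤ -7 ∧ val + 3*buf[z + 2] + 4 ≥ val + 7)) ∨ (buf[y] + y ≤ 7 ∨ 2*val + 2*buf[0] - 5 > 0) must hold; in canonical form it is (2*buf[b + 3] ≠ 7 ∧ k + 3*val ≤ 2 ∧ 3*buf[z + 2] ≥ 3) ∨ buf[y] + y ≤ 7 ∨ 2*buf[0] + 2*val > 5.
Then branch requires (2*buf[b + 3] ≠ 7 ∧ 3*val + z ≤ -4 ∧ 3*buf[z + 2] ≥ 3) ∨ buf[y] + y ≤ 7 ∨ 2*buf[0] + 2*val > 5; else branch requires (2*store(buf, 4, 2*b + z)[b + 3] ≠ 7 ∧ k + 3*val ≤ 2 ∧ 3*store(buf, 4, 2*b + z)[z + 2] ≥ 3) ∨ store(buf, 4, 2*b + z)[y] + y ≤ 7 ∨ 2*buf[0] + 2*val > 5.
Before the if: ((2*k < -14 ↔ b + 2*k ≠ -3) → ((2*buf[b + 3] ≠ 7 ∧ 3*val + z ≤ -4 ∧ 3*buf[z + 2] ≥ 3) ∨ buf[y] + y ≤ 7 ∨ 2*buf[0] + 2*val > 5)) ∧ ((¬(2*k < -14 ↔ b + 2*k ≠ -3)) → ((2*store(buf, 4, 2*b + z)[b + 3] ≠ 7 ∧ k + 3*val ≤ 2 ∧ 3*store(buf, 4, 2*b + z)[z + 2] ≥ 3) ∨ store(buf, 4, 2*b + z)[y] + y ≤ 7 ∨ 2*buf[0] + 2*val > 5))
Before skip: ((2*k < -14 ↔ b + 2*k ≠ -3) → ((2*buf[b + 3] ≠ 7 ∧ 3*val + z ≤ -4 ∧ 3*buf[z + 2] ≥ 3) ∨ buf[y] + y ≤ 7 ∨ 2*buf[0] + 2*val > 5)) ∧ ((¬(2*k < -14 ↔ b + 2*k ≠ -3)) → ((2*store(buf, 4, 2*b + z)[b + 3] ≠ 7 ∧ k + 3*val ≤ 2 ∧ 3*store(buf, 4, 2*b + z)[z + 2] ≥ 3) ∨ store(buf, 4, 2*b + z)[y] + y ≤ 7 ∨ 2*buf[0] + 2*val > 5))
Before y := val - y + 8: ((2*k < -14 ↔ b + 2*k ≠ -3) → ((2*buf[b + 3] ≠ 7 ∧ 3*val + z ≤ -4 ∧ 3*buf[z + 2] ≥ 3) ∨ buf[val - y + 8] + val ≤ y - 1 ∨ 2*buf[0] + 2*val > 5)) ∧ ((¬(2*k < -14 ↔ b + 2*k ≠ -3)) → ((2*store(buf, 4, 2*b + z)[b + 3] ≠ 7 ∧ k + 3*val ≤ 2 ∧ 3*store(buf, 4, 2*b + z)[z + 2] ≥ 3) ∨ store(buf, 4, 2*b + z)[val - y + 8] + val ≤ y - 1 ∨ 2*buf[0] + 2*val > 5))
The weakest precondition is ((2*k < -14 ↔ b + 2*k ≠ -3) → ((2*buf[b + 3] ≠ 7 ∧ 3*val + z ≤ -4 ∧ 3*buf[z + 2] ≥ 3) ∨ buf[val - y + 8] + val ≤ y - 1 ∨ 2*buf[0] + 2*val > 5)) ∧ ((¬(2*k < -14 ↔ b + 2*k ≠ -3)) → ((2*store(buf, 4, 2*b + z)[b + 3] ≠ 7 ∧ k + 3*val ≤ 2 ∧ 3*store(buf, 4, 2*b + z)[z + 2] ≥ 3) ∨ store(buf, 4, 2*b + z)[val - y + 8] + val ≤ y - 1 ∨ 2*buf[0] + 2*val > 5)).
Check whether ((2*k < -14 ↔ b + 2*k ≠ -3) → ((2*buf[b + 3] ≠ 7 ∧ z ≤ -4 ∧ 3*buf[z + 2] ≥ 3) ∨ buf[-y + 8] ≤ y - 1 ∨ 2*buf[0] > 5)) ∧ ((¬(2*k < -14 ↔ b + 2*k ≠ -3)) → ((2*store(buf, 4, 2*b + z)[b + 3] ≠ 7 ∧ k ≤ 2 ∧ 3*store(buf, 4, 2*b + z)[z + 2] ≥ 3) ∨ store(buf, 4, 2*b + z)[-y + 8] ≤ y - 1 ∨ 2*buf[0] > 5)) ∧ val = 0 implies it.
Every state satisfying the precondition satisfies the weakest precondition: the implication holds.
Answer: valid


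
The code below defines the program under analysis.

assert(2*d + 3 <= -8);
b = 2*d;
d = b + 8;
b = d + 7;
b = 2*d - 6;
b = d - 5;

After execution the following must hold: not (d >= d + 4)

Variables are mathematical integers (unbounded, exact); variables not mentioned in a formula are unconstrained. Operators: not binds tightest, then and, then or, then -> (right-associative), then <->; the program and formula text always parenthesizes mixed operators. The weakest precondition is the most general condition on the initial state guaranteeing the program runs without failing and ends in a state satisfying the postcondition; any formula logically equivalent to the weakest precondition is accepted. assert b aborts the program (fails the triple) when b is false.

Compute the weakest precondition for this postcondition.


Working backward. After the program, the postcondition not (d >= d + 4) must hold; in canonical form it is true.
Before b := d - 5: true
Before b := 2*d - 6: true
Before b := d + 7: true
Before d := b + 8: true
Before b := 2*d: true
Before assert 2*d + 3 <= -8: 2*d <= -11
Answer: WP = 2*d <= -11


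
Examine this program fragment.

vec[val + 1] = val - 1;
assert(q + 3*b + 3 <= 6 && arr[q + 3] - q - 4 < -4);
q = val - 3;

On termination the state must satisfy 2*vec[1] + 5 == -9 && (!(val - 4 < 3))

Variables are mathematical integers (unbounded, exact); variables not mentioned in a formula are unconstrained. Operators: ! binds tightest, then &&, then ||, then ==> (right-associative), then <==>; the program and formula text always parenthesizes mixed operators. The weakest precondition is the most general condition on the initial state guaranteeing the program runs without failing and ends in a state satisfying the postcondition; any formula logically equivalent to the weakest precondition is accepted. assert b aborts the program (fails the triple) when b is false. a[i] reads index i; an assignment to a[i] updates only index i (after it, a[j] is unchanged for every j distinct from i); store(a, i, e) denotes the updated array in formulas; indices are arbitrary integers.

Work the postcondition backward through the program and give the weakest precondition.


Working backward. After the program, the postcondition 2*vec[1] + 5 == -9 && (!(val - 4 < 3)) must hold; in canonical form it is 2*vec[1] == -14 && (!(val < 7)).
Before q := val - 3: 2*vec[1] == -14 && (!(val < 7))
Before assert q + 3*b + 3 <= 6 && arr[q + 3] - q - 4 < -4: 3*b + q <= 3 && arr[q + 3] < q && 2*vec[1] == -14 && (!(val < 7))
Before vec[val + 1] := val - 1: 3*b + q <= 3 && arr[q + 3] < q && 2*store(vec, val + 1, val - 1)[1] == -14 && (!(val < 7))
Answer: WP = 3*b + q <= 3 && arr[q + 3] < q && 2*store(vec, val + 1, val - 1)[1] == -14 && (!(val < 7))


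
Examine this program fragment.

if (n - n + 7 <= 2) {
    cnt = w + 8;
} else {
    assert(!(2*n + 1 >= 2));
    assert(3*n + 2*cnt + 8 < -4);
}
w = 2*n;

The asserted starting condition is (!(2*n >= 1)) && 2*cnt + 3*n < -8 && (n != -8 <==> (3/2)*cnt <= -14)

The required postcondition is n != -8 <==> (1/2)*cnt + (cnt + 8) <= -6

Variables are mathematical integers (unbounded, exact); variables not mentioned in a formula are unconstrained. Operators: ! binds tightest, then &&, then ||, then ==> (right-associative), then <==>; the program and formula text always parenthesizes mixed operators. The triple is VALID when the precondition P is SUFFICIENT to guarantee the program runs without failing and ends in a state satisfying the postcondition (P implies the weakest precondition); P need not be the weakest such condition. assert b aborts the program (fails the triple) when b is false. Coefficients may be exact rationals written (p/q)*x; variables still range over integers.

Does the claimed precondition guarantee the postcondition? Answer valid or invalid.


Working backward. After the program, the postcondition n != -8 <==> (1/2)*cnt + (cnt + 8) <= -6 must hold; in canonical form it is n != -8 <==> (3/2)*cnt <= -14.
Before w := 2*n: n != -8 <==> (3/2)*cnt <= -14
Then branch requires n != -8 <==> (3/2)*w <= -26; else branch requires (!(2*n >= 1)) && 2*cnt + 3*n < -12 && (n != -8 <==> (3/2)*cnt <= -14).
Before the if: (!(2*n >= 1)) && 2*cnt + 3*n < -12 && (n != -8 <==> (3/2)*cnt <= -14)
The weakest precondition is (!(2*n >= 1)) && 2*cnt + 3*n < -12 && (n != -8 <==> (3/2)*cnt <= -14).
Check whether (!(2*n >= 1)) && 2*cnt + 3*n < -8 && (n != -8 <==> (3/2)*cnt <= -14) implies it.
Countermodel: at the initial state cnt = 7, n = -8, the precondition holds but the weakest precondition fails.
Answer: invalid


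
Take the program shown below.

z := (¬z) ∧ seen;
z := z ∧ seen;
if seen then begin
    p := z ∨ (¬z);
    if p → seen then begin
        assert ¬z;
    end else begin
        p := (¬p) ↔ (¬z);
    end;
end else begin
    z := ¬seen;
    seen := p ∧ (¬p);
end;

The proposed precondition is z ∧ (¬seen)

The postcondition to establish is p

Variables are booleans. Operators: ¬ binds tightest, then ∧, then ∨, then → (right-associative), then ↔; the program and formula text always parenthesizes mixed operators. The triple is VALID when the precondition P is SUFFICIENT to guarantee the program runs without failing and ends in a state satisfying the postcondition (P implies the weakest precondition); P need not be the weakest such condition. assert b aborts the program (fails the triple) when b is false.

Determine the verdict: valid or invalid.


Working backward. After the program, p must hold.
Then branch requires (seen → (¬z)) ∧ ((¬seen) → z); else branch requires p.
Before the if: (seen → ((seen → (¬z)) ∧ ((¬seen) → z))) ∧ ((¬seen) → p)
Before z := z ∧ seen: (seen → ((seen → (¬(z ∧ seen))) ∧ ((¬seen) → (z ∧ seen)))) ∧ ((¬seen) → p)
Before z := (¬z) ∧ seen: (seen → ((seen → (¬((¬z) ∧ seen))) ∧ ((¬seen) → ((¬z) ∧ seen)))) ∧ ((¬seen) → p)
The weakest precondition is (seen → ((seen → (¬((¬z) ∧ seen))) ∧ ((¬seen) → ((¬z) ∧ seen)))) ∧ ((¬seen) → p).
Check whether z ∧ (¬seen) implies it.
Countermodel: at the initial state p = false, seen = false, z = true, the precondition holds but the weakest precondition fails.
Answer: invalid


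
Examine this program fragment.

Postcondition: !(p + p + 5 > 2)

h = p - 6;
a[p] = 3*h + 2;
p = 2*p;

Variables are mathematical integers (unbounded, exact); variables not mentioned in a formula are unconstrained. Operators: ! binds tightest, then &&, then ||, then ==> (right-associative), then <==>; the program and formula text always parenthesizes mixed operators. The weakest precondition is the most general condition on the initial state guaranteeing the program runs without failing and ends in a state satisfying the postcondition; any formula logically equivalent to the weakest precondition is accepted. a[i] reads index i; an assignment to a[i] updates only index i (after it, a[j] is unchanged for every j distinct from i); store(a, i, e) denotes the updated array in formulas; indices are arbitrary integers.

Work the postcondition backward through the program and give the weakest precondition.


Working backward. After the program, the postcondition !(p + p + 5 > 2) must hold; in canonical form it is !(2*p > -3).
Before p := 2*p: !(4*p > -3)
Before a[p] := 3*h + 2: !(4*p > -3)
Before h := p - 6: !(4*p > -3)
Answer: WP = !(4*p > -3)


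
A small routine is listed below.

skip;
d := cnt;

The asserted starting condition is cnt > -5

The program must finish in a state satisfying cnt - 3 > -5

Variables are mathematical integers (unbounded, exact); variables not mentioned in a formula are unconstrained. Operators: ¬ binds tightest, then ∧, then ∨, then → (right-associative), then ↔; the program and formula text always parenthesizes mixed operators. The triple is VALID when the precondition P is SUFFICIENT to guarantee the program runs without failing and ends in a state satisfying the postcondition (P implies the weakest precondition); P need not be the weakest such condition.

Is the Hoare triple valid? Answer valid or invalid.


Working backward. After the program, the postcondition cnt - 3 > -5 must hold; in canonical form it is cnt > -2.
Before d := cnt: cnt > -2
Before skip: cnt > -2
The weakest precondition is cnt > -2.
Check whether cnt > -5 implies it.
Countermodel: at the initial state cnt = -4, the precondition holds but the weakest precondition fails.
Answer: invalid


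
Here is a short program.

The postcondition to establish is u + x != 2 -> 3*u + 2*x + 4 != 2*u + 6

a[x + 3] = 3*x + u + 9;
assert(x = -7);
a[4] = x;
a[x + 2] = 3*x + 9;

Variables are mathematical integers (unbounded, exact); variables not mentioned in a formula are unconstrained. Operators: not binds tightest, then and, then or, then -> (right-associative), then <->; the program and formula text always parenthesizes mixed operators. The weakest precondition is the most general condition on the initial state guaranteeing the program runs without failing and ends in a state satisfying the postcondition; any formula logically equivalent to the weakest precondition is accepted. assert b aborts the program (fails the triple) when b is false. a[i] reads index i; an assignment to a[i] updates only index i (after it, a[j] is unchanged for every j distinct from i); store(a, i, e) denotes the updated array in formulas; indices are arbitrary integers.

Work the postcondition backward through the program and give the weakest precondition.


Working backward. After the program, the postcondition u + x != 2 -> 3*u + 2*x + 4 != 2*u + 6 must hold; in canonical form it is u + x != 2 -> u + 2*x != 2.
Before a[x + 2] := 3*x + 9: u + x != 2 -> u + 2*x != 2
Before a[4] := x: u + x != 2 -> u + 2*x != 2
Before assert x = -7: x = -7 and (u + x != 2 -> u + 2*x != 2)
Before a[x + 3] := 3*x + u + 9: x = -7 and (u + x != 2 -> u + 2*x != 2)
Answer: WP = x = -7 and (u + x != 2 -> u + 2*x != 2)


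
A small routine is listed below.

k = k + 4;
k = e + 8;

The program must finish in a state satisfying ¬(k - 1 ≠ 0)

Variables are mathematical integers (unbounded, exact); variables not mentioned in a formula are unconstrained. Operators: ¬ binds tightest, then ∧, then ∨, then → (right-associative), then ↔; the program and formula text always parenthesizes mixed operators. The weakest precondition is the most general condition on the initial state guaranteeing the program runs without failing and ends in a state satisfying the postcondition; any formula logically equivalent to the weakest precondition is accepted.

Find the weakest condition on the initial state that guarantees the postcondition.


Working backward. After the program, the postcondition ¬(k - 1 ≠ 0) must hold; in canonical form it is ¬(k ≠ 1).
Before k := e + 8: ¬(e ≠ -7)
Before k := k + 4: ¬(e ≠ -7)
Answer: WP = ¬(e ≠ -7)


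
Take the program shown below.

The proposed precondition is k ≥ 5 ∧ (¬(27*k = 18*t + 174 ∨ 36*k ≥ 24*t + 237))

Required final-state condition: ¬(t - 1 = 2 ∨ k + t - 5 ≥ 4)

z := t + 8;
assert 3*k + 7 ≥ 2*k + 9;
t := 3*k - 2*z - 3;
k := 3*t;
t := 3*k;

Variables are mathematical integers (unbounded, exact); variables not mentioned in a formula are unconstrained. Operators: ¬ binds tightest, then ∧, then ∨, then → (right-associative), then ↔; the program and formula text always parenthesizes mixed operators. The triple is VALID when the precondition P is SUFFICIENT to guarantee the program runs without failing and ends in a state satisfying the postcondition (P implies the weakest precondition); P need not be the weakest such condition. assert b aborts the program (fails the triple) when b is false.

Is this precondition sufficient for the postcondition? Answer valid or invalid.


Working backward. After the program, the postcondition ¬(t - 1 = 2 ∨ k + t - 5 ≥ 4) must hold; in canonical form it is ¬(t = 3 ∨ k + t ≥ 9).
Before t := 3*k: ¬(3*k = 3 ∨ 4*k ≥ 9)
Before k := 3*t: ¬(9*t = 3 ∨ 12*t ≥ 9)
Before t := 3*k - 2*z - 3: ¬(27*k = 18*z + 30 ∨ 36*k ≥ 24*z + 45)
Before assert 3*k + 7 ≥ 2*k + 9: k ≥ 2 ∧ (¬(27*k = 18*z + 30 ∨ 36*k ≥ 24*z + 45))
Before z := t + 8: k ≥ 2 ∧ (¬(27*k = 18*t + 174 ∨ 36*k ≥ 24*t + 237))
The weakest precondition is k ≥ 2 ∧ (¬(27*k = 18*t + 174 ∨ 36*k ≥ 24*t + 237)).
Check whether k ≥ 5 ∧ (¬(27*k = 18*t + 174 ∨ 36*k ≥ 24*t + 237)) implies it.
Every state satisfying the precondition satisfies the weakest precondition: the implication holds.
Answer: valid


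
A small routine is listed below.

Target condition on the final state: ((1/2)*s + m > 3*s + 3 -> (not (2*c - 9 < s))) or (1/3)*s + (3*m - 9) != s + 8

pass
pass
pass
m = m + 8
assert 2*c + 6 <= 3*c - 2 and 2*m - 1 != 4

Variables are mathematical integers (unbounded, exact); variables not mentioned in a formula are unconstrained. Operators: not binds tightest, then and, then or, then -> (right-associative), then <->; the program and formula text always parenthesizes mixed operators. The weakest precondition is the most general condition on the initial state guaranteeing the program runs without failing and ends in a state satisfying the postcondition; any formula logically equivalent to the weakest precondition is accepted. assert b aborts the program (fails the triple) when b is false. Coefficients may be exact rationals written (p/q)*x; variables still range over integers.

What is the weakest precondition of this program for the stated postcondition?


Working backward. After the program, the postcondition ((1/2)*s + m > 3*s + 3 -> (not (2*c - 9 < s))) or (1/3)*s + (3*m - 9) != s + 8 must hold; in canonical form it is (m > (5/2)*s + 3 -> (not (2*c < s + 9))) or 3*m != (2/3)*s + 17.
Before assert 2*c + 6 <= 3*c - 2 and 2*m - 1 != 4: c >= 8 and 2*m != 5 and ((m > (5/2)*s + 3 -> (not (2*c < s + 9))) or 3*m != (2/3)*s + 17)
Before m := m + 8: c >= 8 and 2*m != -11 and ((m > (5/2)*s - 5 -> (not (2*c < s + 9))) or 3*m != (2/3)*s - 7)
Before skip: c >= 8 and 2*m != -11 and ((m > (5/2)*s - 5 -> (not (2*c < s + 9))) or 3*m != (2/3)*s - 7)
Before skip: c >= 8 and 2*m != -11 and ((m > (5/2)*s - 5 -> (not (2*c < s + 9))) or 3*m != (2/3)*s - 7)
Before skip: c >= 8 and 2*m != -11 and ((m > (5/2)*s - 5 -> (not (2*c < s + 9))) or 3*m != (2/3)*s - 7)
Answer: WP = c >= 8 and 2*m != -11 and ((m > (5/2)*s - 5 -> (not (2*c < s + 9))) or 3*m != (2/3)*s - 7)


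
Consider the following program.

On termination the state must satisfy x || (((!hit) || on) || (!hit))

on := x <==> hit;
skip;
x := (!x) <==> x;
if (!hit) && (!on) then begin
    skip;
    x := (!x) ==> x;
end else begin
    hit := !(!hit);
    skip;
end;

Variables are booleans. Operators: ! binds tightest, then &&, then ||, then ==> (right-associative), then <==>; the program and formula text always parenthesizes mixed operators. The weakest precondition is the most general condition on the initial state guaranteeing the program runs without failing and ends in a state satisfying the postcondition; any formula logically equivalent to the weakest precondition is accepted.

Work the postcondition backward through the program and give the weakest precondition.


Working backward. After the program, the postcondition x || (((!hit) || on) || (!hit)) must hold; in canonical form it is x || (!hit) || on.
Then branch requires ((!x) ==> x) || (!hit) || on; else branch requires x || (!hit) || on.
Before the if: (((!hit) && (!on)) ==> (((!x) ==> x) || (!hit) || on)) && ((!((!hit) && (!on))) ==> (x || (!hit) || on))
Before x := (!x) <==> x: (((!hit) && (!on)) ==> (((!((!x) <==> x)) ==> ((!x) <==> x)) || (!hit) || on)) && ((!((!hit) && (!on))) ==> (((!x) <==> x) || (!hit) || on))
Before skip: (((!hit) && (!on)) ==> (((!((!x) <==> x)) ==> ((!x) <==> x)) || (!hit) || on)) && ((!((!hit) && (!on))) ==> (((!x) <==> x) || (!hit) || on))
Before on := x <==> hit: (((!hit) && (!(x <==> hit))) ==> (((!((!x) <==> x)) ==> ((!x) <==> x)) || (!hit) || (x <==> hit))) && ((!((!hit) && (!(x <==> hit)))) ==> (((!x) <==> x) || (!hit) || (x <==> hit)))
Answer: WP = (((!hit) && (!(x <==> hit))) ==> (((!((!x) <==> x)) ==> ((!x) <==> x)) || (!hit) || (x <==> hit))) && ((!((!hit) && (!(x <==> hit)))) ==> (((!x) <==> x) || (!hit) || (x <==> hit)))


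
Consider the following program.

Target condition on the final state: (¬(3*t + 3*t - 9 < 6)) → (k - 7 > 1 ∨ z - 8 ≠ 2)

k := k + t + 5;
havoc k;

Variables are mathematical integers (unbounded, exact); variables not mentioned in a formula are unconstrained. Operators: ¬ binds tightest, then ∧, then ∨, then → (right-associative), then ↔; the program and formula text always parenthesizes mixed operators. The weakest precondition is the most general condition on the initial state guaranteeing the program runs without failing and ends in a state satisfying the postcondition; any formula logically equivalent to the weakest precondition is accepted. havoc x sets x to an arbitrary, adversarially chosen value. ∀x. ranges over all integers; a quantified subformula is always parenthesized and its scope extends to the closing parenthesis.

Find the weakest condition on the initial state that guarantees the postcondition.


Working backward. After the program, the postcondition (¬(3*t + 3*t - 9 < 6)) → (k - 7 > 1 ∨ z - 8 ≠ 2) must hold; in canonical form it is (¬(6*t < 15)) → (k > 8 ∨ z ≠ 10).
Before havoc k: ∀k_1. ((¬(6*t < 15)) → (k_1 > 8 ∨ z ≠ 10))
Before k := k + t + 5: ∀k_1. ((¬(6*t < 15)) → (k_1 > 8 ∨ z ≠ 10))
Answer: WP = ∀k_1. ((¬(6*t < 15)) → (k_1 > 8 ∨ z ≠ 10))


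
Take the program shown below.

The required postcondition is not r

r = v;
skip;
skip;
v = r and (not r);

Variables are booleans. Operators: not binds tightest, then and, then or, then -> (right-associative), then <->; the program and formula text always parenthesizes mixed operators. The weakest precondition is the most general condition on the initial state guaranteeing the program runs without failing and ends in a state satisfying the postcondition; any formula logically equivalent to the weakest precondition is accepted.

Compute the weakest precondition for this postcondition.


Working backward. After the program, not r must hold.
Before v := r and (not r): not r
Before skip: not r
Before skip: not r
Before r := v: not v
Answer: WP = not v


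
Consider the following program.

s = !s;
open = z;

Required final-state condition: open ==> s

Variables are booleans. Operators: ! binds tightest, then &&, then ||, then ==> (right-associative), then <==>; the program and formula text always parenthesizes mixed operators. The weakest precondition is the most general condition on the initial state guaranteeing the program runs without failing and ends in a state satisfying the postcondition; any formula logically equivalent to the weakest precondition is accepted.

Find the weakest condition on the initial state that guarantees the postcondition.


Working backward. After the program, open ==> s must hold.
Before open := z: z ==> s
Before s := !s: z ==> (!s)
Answer: WP = z ==> (!s)


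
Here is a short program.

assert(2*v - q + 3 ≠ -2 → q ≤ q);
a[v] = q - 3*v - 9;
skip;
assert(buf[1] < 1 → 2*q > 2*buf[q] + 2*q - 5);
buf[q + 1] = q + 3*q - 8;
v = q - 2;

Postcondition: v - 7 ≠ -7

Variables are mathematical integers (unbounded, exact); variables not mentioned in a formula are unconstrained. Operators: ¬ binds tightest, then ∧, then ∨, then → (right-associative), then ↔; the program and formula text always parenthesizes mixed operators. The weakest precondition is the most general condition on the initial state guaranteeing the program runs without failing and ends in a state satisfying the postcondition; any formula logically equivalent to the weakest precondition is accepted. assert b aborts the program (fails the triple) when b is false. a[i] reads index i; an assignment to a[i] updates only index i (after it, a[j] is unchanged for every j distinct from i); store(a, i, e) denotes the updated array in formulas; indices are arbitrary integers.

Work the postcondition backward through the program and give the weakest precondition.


Working backward. After the program, the postcondition v - 7 ≠ -7 must hold; in canonical form it is v ≠ 0.
Before v := q - 2: q ≠ 2
Before buf[q + 1] := q + 3*q - 8: q ≠ 2
Before assert buf[1] < 1 → 2*q > 2*buf[q] + 2*q - 5: (buf[1] < 1 → 2*buf[q] < 5) ∧ q ≠ 2
Before skip: (buf[1] < 1 → 2*buf[q] < 5) ∧ q ≠ 2
Before a[v] := q - 3*v - 9: (buf[1] < 1 → 2*buf[q] < 5) ∧ q ≠ 2
Before assert 2*v - q + 3 ≠ -2 → q ≤ q: (buf[1] < 1 → 2*buf[q] < 5) ∧ q ≠ 2
Answer: WP = (buf[1] < 1 → 2*buf[q] < 5) ∧ q ≠ 2


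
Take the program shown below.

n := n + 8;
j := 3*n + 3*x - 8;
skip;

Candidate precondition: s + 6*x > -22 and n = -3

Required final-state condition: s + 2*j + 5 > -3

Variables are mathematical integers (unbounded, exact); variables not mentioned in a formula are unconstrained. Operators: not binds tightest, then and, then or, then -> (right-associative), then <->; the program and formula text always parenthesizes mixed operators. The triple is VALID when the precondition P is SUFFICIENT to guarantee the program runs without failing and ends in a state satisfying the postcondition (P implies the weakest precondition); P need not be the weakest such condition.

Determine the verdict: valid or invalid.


Working backward. After the program, the postcondition s + 2*j + 5 > -3 must hold; in canonical form it is 2*j + s > -8.
Before skip: 2*j + s > -8
Before j := 3*n + 3*x - 8: 6*n + s + 6*x > 8
Before n := n + 8: 6*n + s + 6*x > -40
The weakest precondition is 6*n + s + 6*x > -40.
Check whether s + 6*x > -22 and n = -3 implies it.
Every state satisfying the precondition satisfies the weakest precondition: the implication holds.
Answer: valid


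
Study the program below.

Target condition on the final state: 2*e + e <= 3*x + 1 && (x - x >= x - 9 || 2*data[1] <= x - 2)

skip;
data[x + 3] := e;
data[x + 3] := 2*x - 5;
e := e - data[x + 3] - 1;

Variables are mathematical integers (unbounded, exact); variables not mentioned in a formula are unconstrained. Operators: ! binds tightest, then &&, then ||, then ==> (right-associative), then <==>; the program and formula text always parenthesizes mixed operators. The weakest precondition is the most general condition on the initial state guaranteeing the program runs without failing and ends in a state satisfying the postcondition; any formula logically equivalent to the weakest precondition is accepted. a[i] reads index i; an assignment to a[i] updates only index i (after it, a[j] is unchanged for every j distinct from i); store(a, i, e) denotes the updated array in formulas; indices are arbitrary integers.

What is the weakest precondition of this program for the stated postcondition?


Working backward. After the program, the postcondition 2*e + e <= 3*x + 1 && (x - x >= x - 9 || 2*data[1] <= x - 2) must hold; in canonical form it is 3*e <= 3*x + 1 && (x <= 9 || 2*data[1] <= x - 2).
Before e := e - data[x + 3] - 1: 3*e <= 3*data[x + 3] + 3*x + 4 && (x <= 9 || 2*data[1] <= x - 2)
Before data[x + 3] := 2*x - 5: 3*e <= 3*store(data, x + 3, 2*x - 5)[x + 3] + 3*x + 4 && (x <= 9 || 2*store(data, x + 3, 2*x - 5)[1] <= x - 2)
Before data[x + 3] := e: 3*e <= 3*store(store(data, x + 3, e), x + 3, 2*x - 5)[x + 3] + 3*x + 4 && (x <= 9 || 2*store(store(data, x + 3, e), x + 3, 2*x - 5)[1] <= x - 2)
Before skip: 3*e <= 3*store(store(data, x + 3, e), x + 3, 2*x - 5)[x + 3] + 3*x + 4 && (x <= 9 || 2*store(store(data, x + 3, e), x + 3, 2*x - 5)[1] <= x - 2)
Answer: WP = 3*e <= 3*store(store(data, x + 3, e), x + 3, 2*x - 5)[x + 3] + 3*x + 4 && (x <= 9 || 2*store(store(data, x + 3, e), x + 3, 2*x - 5)[1] <= x - 2)


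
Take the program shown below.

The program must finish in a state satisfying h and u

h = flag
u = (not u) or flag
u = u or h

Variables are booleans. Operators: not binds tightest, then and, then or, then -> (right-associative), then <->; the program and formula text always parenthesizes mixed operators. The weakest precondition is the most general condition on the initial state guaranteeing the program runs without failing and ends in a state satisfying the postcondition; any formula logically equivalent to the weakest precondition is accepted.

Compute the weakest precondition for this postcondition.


Working backward. After the program, h and u must hold.
Before u := u or h: h and (u or h)
Before u := (not u) or flag: h and ((not u) or flag or h)
Before h := flag: flag and ((not u) or flag)
Answer: WP = flag and ((not u) or flag)
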